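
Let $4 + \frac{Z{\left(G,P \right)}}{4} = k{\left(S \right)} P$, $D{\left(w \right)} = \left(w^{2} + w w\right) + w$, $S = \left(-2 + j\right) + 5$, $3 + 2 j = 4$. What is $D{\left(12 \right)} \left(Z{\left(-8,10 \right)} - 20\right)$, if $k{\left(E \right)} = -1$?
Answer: $-22800$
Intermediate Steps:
$j = \frac{1}{2}$ ($j = - \frac{3}{2} + \frac{1}{2} \cdot 4 = - \frac{3}{2} + 2 = \frac{1}{2} \approx 0.5$)
$S = \frac{7}{2}$ ($S = \left(-2 + \frac{1}{2}\right) + 5 = - \frac{3}{2} + 5 = \frac{7}{2} \approx 3.5$)
$D{\left(w \right)} = w + 2 w^{2}$ ($D{\left(w \right)} = \left(w^{2} + w^{2}\right) + w = 2 w^{2} + w = w + 2 w^{2}$)
$Z{\left(G,P \right)} = -16 - 4 P$ ($Z{\left(G,P \right)} = -16 + 4 \left(- P\right) = -16 - 4 P$)
$D{\left(12 \right)} \left(Z{\left(-8,10 \right)} - 20\right) = 12 \left(1 + 2 \cdot 12\right) \left(\left(-16 - 40\right) - 20\right) = 12 \left(1 + 24\right) \left(\left(-16 - 40\right) - 20\right) = 12 \cdot 25 \left(-56 - 20\right) = 300 \left(-76\right) = -22800$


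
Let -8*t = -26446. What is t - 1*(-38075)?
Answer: 165523/4 ≈ 41381.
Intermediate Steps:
t = 13223/4 (t = -1/8*(-26446) = 13223/4 ≈ 3305.8)
t - 1*(-38075) = 13223/4 - 1*(-38075) = 13223/4 + 38075 = 165523/4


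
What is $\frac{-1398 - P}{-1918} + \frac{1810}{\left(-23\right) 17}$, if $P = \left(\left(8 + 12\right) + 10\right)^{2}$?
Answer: $- \frac{1286531}{374969} \approx -3.431$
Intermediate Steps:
$P = 900$ ($P = \left(20 + 10\right)^{2} = 30^{2} = 900$)
$\frac{-1398 - P}{-1918} + \frac{1810}{\left(-23\right) 17} = \frac{-1398 - 900}{-1918} + \frac{1810}{\left(-23\right) 17} = \left(-1398 - 900\right) \left(- \frac{1}{1918}\right) + \frac{1810}{-391} = \left(-2298\right) \left(- \frac{1}{1918}\right) + 1810 \left(- \frac{1}{391}\right) = \frac{1149}{959} - \frac{1810}{391} = - \frac{1286531}{374969}$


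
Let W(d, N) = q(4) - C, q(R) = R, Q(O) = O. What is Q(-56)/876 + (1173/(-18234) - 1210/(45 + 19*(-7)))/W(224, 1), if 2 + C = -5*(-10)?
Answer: -4880177/13015024 ≈ -0.37496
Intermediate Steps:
C = 48 (C = -2 - 5*(-10) = -2 + 50 = 48)
W(d, N) = -44 (W(d, N) = 4 - 1*48 = 4 - 48 = -44)
Q(-56)/876 + (1173/(-18234) - 1210/(45 + 19*(-7)))/W(224, 1) = -56/876 + (1173/(-18234) - 1210/(45 + 19*(-7)))/(-44) = -56*1/876 + (1173*(-1/18234) - 1210/(45 - 133))*(-1/44) = -14/219 + (-391/6078 - 1210/(-88))*(-1/44) = -14/219 + (-391/6078 - 1210*(-1/88))*(-1/44) = -14/219 + (-391/6078 + 55/4)*(-1/44) = -14/219 + (166363/12156)*(-1/44) = -14/219 - 166363/534864 = -4880177/13015024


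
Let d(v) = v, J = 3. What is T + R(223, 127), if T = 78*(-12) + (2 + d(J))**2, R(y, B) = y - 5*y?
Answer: -1803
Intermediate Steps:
R(y, B) = -4*y
T = -911 (T = 78*(-12) + (2 + 3)**2 = -936 + 5**2 = -936 + 25 = -911)
T + R(223, 127) = -911 - 4*223 = -911 - 892 = -1803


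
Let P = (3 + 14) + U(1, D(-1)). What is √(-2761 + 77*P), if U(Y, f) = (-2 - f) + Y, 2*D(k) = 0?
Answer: I*√1529 ≈ 39.102*I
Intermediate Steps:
D(k) = 0 (D(k) = (½)*0 = 0)
U(Y, f) = -2 + Y - f
P = 16 (P = (3 + 14) + (-2 + 1 - 1*0) = 17 + (-2 + 1 + 0) = 17 - 1 = 16)
√(-2761 + 77*P) = √(-2761 + 77*16) = √(-2761 + 1232) = √(-1529) = I*√1529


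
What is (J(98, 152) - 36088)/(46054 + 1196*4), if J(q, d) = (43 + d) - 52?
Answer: -35945/50838 ≈ -0.70705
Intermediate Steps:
J(q, d) = -9 + d
(J(98, 152) - 36088)/(46054 + 1196*4) = ((-9 + 152) - 36088)/(46054 + 1196*4) = (143 - 36088)/(46054 + 4784) = -35945/50838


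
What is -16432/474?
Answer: -104/3 ≈ -34.667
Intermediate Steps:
-16432/474 = -79*104/237 = -104/3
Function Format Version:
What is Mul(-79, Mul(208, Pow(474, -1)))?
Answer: Rational(-104, 3) ≈ -34.667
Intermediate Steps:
Mul(-79, Mul(208, Pow(474, -1))) = Mul(-79, Mul(208, Rational(1, 474))) = Mul(-79, Rational(104, 237)) = Rational(-104, 3)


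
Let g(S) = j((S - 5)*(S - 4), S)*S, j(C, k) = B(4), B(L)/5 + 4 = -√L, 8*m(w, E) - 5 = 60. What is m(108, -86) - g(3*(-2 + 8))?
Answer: 4385/8 ≈ 548.13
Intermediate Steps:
m(w, E) = 65/8 (m(w, E) = 5/8 + (⅛)*60 = 5/8 + 15/2 = 65/8)
B(L) = -20 - 5*√L (B(L) = -20 + 5*(-√L) = -20 - 5*√L)
j(C, k) = -30 (j(C, k) = -20 - 5*√4 = -20 - 5*2 = -20 - 10 = -30)
g(S) = -30*S
m(108, -86) - g(3*(-2 + 8)) = 65/8 - (-30)*3*(-2 + 8) = 65/8 - (-30)*3*6 = 65/8 - (-30)*18 = 65/8 - 1*(-540) = 65/8 + 540 = 4385/8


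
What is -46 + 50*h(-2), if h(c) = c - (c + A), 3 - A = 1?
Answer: -146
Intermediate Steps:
A = 2 (A = 3 - 1*1 = 3 - 1 = 2)
h(c) = -2 (h(c) = c - (c + 2) = c - (2 + c) = c + (-2 - c) = -2)
-46 + 50*h(-2) = -46 + 50*(-2) = -46 - 100 = -146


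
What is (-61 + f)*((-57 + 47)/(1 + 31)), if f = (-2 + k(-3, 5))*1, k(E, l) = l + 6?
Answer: 65/4 ≈ 16.250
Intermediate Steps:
k(E, l) = 6 + l
f = 9 (f = (-2 + (6 + 5))*1 = (-2 + 11)*1 = 9*1 = 9)
(-61 + f)*((-57 + 47)/(1 + 31)) = (-61 + 9)*((-57 + 47)/(1 + 31)) = -(-520)/32 = -52*(-5/16) = 65/4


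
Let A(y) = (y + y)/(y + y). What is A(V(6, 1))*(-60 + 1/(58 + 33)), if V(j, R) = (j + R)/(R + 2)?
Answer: -5459/91 ≈ -59.989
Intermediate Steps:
V(j, R) = (R + j)/(2 + R)
A(y) = 1 (A(y) = (2*y)/((2*y)) = (2*y)*(1/(2*y)) = 1)
A(V(6, 1))*(-60 + 1/(58 + 33)) = 1*(-60 + 1/(58 + 33)) = 1*(-60 + 1/91) = 1*(-5459/91) = -5459/91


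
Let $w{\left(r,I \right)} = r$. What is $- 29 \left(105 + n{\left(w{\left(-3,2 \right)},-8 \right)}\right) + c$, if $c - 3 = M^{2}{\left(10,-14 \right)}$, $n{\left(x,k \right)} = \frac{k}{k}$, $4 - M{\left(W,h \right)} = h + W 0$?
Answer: $-2747$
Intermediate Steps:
$M{\left(W,h \right)} = 4 - h$ ($M{\left(W,h \right)} = 4 - \left(h + W 0\right) = 4 - \left(h + 0\right) = 4 - h$)
$n{\left(x,k \right)} = 1$
$c = 327$ ($c = 3 + \left(4 - -14\right)^{2} = 3 + \left(4 + 14\right)^{2} = 3 + 18^{2} = 3 + 324 = 327$)
$- 29 \left(105 + n{\left(w{\left(-3,2 \right)},-8 \right)}\right) + c = - 29 \left(105 + 1\right) + 327 = \left(-29\right) 106 + 327 = -3074 + 327 = -2747$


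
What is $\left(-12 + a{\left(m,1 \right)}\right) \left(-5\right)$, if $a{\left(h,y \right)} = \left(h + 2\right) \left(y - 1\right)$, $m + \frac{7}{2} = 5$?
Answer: $60$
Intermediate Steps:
$m = \frac{3}{2}$ ($m = - \frac{7}{2} + 5 = \frac{3}{2} \approx 1.5$)
$a{\left(h,y \right)} = \left(-1 + y\right) \left(2 + h\right)$ ($a{\left(h,y \right)} = \left(2 + h\right) \left(-1 + y\right) = \left(-1 + y\right) \left(2 + h\right)$)
$\left(-12 + a{\left(m,1 \right)}\right) \left(-5\right) = \left(-12 + \left(-2 - \frac{3}{2} + 2 \cdot 1 + \frac{3}{2} \cdot 1\right)\right) \left(-5\right) = \left(-12 + \left(-2 - \frac{3}{2} + 2 + \frac{3}{2}\right)\right) \left(-5\right) = \left(-12 + 0\right) \left(-5\right) = \left(-12\right) \left(-5\right) = 60$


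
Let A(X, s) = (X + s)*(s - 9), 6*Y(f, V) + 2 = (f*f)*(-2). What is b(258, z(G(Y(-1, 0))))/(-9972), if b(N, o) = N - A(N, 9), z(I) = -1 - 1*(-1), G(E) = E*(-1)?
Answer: -43/1662 ≈ -0.025872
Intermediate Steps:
Y(f, V) = -1/3 - f**2/3 (Y(f, V) = -1/3 + ((f*f)*(-2))/6 = -1/3 + (f**2*(-2))/6 = -1/3 + (-2*f**2)/6 = -1/3 - f**2/3)
A(X, s) = (-9 + s)*(X + s) (A(X, s) = (X + s)*(-9 + s) = (-9 + s)*(X + s))
G(E) = -E
z(I) = 0 (z(I) = -1 + 1 = 0)
b(N, o) = N (b(N, o) = N - (9**2 - 9*N - 9*9 + N*9) = N - (81 - 9*N - 81 + 9*N) = N - 1*0 = N + 0 = N)
b(258, z(G(Y(-1, 0))))/(-9972) = 258/(-9972) = 258*(-1/9972) = -43/1662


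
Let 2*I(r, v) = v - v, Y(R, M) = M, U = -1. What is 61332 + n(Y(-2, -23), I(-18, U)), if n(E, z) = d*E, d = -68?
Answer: 62896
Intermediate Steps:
I(r, v) = 0 (I(r, v) = (v - v)/2 = (½)*0 = 0)
n(E, z) = -68*E
61332 + n(Y(-2, -23), I(-18, U)) = 61332 - 68*(-23) = 61332 + 1564 = 62896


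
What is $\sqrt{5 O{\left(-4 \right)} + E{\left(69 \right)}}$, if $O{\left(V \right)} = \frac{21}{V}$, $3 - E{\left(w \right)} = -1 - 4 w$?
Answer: $\frac{\sqrt{1015}}{2} \approx 15.93$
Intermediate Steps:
$E{\left(w \right)} = 4 + 4 w$ ($E{\left(w \right)} = 3 - \left(-1 - 4 w\right) = 3 + \left(1 + 4 w\right) = 4 + 4 w$)
$\sqrt{5 O{\left(-4 \right)} + E{\left(69 \right)}} = \sqrt{5 \frac{21}{-4} + \left(4 + 4 \cdot 69\right)} = \sqrt{5 \cdot 21 \left(- \frac{1}{4}\right) + \left(4 + 276\right)} = \sqrt{5 \left(- \frac{21}{4}\right) + 280} = \sqrt{- \frac{105}{4} + 280} = \sqrt{\frac{1015}{4}} = \frac{\sqrt{1015}}{2}$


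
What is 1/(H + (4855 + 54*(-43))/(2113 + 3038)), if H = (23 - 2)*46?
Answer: 303/292847 ≈ 0.0010347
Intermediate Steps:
H = 966 (H = 21*46 = 966)
1/(H + (4855 + 54*(-43))/(2113 + 3038)) = 1/(966 + (4855 + 54*(-43))/(2113 + 3038)) = 1/(966 + (4855 - 2322)/5151) = 1/(966 + 2533*(1/5151)) = 1/(966 + 149/303) = 1/(292847/303) = 303/292847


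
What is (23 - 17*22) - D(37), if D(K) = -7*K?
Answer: -92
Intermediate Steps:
(23 - 17*22) - D(37) = (23 - 17*22) - (-7)*37 = (23 - 374) - 1*(-259) = -351 + 259 = -92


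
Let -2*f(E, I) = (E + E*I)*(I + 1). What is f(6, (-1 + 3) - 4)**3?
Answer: -27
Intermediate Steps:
f(E, I) = -(1 + I)*(E + E*I)/2 (f(E, I) = -(E + E*I)*(I + 1)/2 = -(E + E*I)*(1 + I)/2 = -(1 + I)*(E + E*I)/2)
f(6, (-1 + 3) - 4)**3 = (-1/2*6*(1 + ((-1 + 3) - 4)**2 + 2*((-1 + 3) - 4)))**3 = (-1/2*6*(1 + (2 - 4)**2 + 2*(2 - 4)))**3 = (-1/2*6*(1 + (-2)**2 + 2*(-2)))**3 = (-1/2*6*(1 + 4 - 4))**3 = (-1/2*6*1)**3 = (-3)**3 = -27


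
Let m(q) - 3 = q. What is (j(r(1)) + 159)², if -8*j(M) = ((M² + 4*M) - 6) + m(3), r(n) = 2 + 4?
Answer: 91809/4 ≈ 22952.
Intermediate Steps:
m(q) = 3 + q
r(n) = 6
j(M) = -M/2 - M²/8 (j(M) = -(((M² + 4*M) - 6) + (3 + 3))/8 = -((-6 + M² + 4*M) + 6)/8 = -(M² + 4*M)/8 = -M/2 - M²/8)
(j(r(1)) + 159)² = ((⅛)*6*(-4 - 1*6) + 159)² = ((⅛)*6*(-4 - 6) + 159)² = ((⅛)*6*(-10) + 159)² = (-15/2 + 159)² = (303/2)² = 91809/4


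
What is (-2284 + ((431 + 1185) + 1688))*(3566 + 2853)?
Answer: 6547380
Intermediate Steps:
(-2284 + ((431 + 1185) + 1688))*(3566 + 2853) = (-2284 + (1616 + 1688))*6419 = (-2284 + 3304)*6419 = 1020*6419 = 6547380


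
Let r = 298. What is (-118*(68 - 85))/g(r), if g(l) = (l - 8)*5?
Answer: 1003/725 ≈ 1.3834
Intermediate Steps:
g(l) = -40 + 5*l (g(l) = (-8 + l)*5 = -40 + 5*l)
(-118*(68 - 85))/g(r) = (-118*(68 - 85))/(-40 + 5*298) = (-118*(-17))/(-40 + 1490) = 2006/1450 = 2006*(1/1450) = 1003/725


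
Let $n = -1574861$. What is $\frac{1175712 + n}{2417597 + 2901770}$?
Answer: $- \frac{399149}{5319367} \approx -0.075037$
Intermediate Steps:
$\frac{1175712 + n}{2417597 + 2901770} = \frac{1175712 - 1574861}{2417597 + 2901770} = - \frac{399149}{5319367}$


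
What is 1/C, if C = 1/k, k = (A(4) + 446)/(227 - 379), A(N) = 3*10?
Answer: -119/38 ≈ -3.1316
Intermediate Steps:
A(N) = 30
k = -119/38 (k = (30 + 446)/(227 - 379) = 476/(-152) = 476*(-1/152) = -119/38 ≈ -3.1316)
C = -38/119 (C = 1/(-119/38) = -38/119 ≈ -0.31933)
1/C = 1/(-38/119) = -119/38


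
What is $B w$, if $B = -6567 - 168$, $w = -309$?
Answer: $2081115$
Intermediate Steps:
$B = -6735$
$B w = \left(-6735\right) \left(-309\right) = 2081115$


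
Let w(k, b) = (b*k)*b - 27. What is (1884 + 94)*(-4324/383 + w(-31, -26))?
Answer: -15904728114/383 ≈ -4.1527e+7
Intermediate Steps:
w(k, b) = -27 + k*b**2 (w(k, b) = k*b**2 - 27 = -27 + k*b**2)
(1884 + 94)*(-4324/383 + w(-31, -26)) = (1884 + 94)*(-4324/383 + (-27 - 31*(-26)**2)) = 1978*(-4324*1/383 + (-27 - 31*676)) = 1978*(-4324/383 + (-27 - 20956)) = 1978*(-4324/383 - 20983) = 1978*(-8040813/383) = -15904728114/383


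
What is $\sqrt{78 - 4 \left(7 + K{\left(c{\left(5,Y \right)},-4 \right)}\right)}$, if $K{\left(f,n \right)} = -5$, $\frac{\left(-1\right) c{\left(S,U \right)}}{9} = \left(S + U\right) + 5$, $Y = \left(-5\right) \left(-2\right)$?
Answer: $\sqrt{70} \approx 8.3666$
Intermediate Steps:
$Y = 10$
$c{\left(S,U \right)} = -45 - 9 S - 9 U$ ($c{\left(S,U \right)} = - 9 \left(\left(S + U\right) + 5\right) = - 9 \left(5 + S + U\right) = -45 - 9 S - 9 U$)
$\sqrt{78 - 4 \left(7 + K{\left(c{\left(5,Y \right)},-4 \right)}\right)} = \sqrt{78 - 4 \left(7 - 5\right)} = \sqrt{78 - 8} = \sqrt{70}$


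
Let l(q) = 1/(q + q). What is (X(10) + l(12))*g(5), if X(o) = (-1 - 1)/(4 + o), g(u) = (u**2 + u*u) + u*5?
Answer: -425/56 ≈ -7.5893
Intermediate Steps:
g(u) = 2*u**2 + 5*u (g(u) = (u**2 + u**2) + 5*u = 2*u**2 + 5*u)
l(q) = 1/(2*q)
X(o) = -2/(4 + o)
(X(10) + l(12))*g(5) = (-2/(4 + 10) + (1/2)/12)*(5*(5 + 2*5)) = (-2/14 + (1/2)*(1/12))*(5*(5 + 10)) = (-2*1/14 + 1/24)*(5*15) = (-1/7 + 1/24)*75 = -17/168*75 = -425/56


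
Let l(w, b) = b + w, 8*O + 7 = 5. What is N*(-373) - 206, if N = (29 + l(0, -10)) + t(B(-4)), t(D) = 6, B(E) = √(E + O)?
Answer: -9531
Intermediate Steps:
O = -¼ (O = -7/8 + (⅛)*5 = -7/8 + 5/8 = -¼ ≈ -0.25000)
B(E) = √(-¼ + E) (B(E) = √(E - ¼) = √(-¼ + E))
N = 25 (N = (29 + (-10 + 0)) + 6 = (29 - 10) + 6 = 19 + 6 = 25)
N*(-373) - 206 = 25*(-373) - 206 = -9325 - 206 = -9531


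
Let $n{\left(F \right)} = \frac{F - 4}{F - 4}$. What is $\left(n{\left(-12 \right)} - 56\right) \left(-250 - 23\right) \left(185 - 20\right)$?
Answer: $2477475$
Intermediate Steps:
$n{\left(F \right)} = 1$ ($n{\left(F \right)} = \frac{-4 + F}{-4 + F} = 1$)
$\left(n{\left(-12 \right)} - 56\right) \left(-250 - 23\right) \left(185 - 20\right) = \left(1 - 56\right) \left(-250 - 23\right) \left(185 - 20\right) = \left(-55\right) \left(-273\right) 165 = 15015 \cdot 165 = 2477475$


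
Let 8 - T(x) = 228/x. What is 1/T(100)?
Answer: 25/143 ≈ 0.17483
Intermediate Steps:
T(x) = 8 - 228/x
1/T(100) = 1/(8 - 228/100) = 1/(8 - 228*1/100) = 1/(8 - 57/25) = 1/(143/25) = 25/143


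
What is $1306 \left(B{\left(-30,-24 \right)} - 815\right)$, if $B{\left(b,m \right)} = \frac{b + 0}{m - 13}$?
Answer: $- \frac{39343250}{37} \approx -1.0633 \cdot 10^{6}$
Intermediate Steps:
$B{\left(b,m \right)} = \frac{b}{-13 + m}$
$1306 \left(B{\left(-30,-24 \right)} - 815\right) = 1306 \left(- \frac{30}{-13 - 24} - 815\right) = 1306 \left(- \frac{30}{-37} - 815\right) = 1306 \left(\left(-30\right) \left(- \frac{1}{37}\right) - 815\right) = 1306 \left(\frac{30}{37} - 815\right) = 1306 \left(- \frac{30125}{37}\right) = - \frac{39343250}{37}$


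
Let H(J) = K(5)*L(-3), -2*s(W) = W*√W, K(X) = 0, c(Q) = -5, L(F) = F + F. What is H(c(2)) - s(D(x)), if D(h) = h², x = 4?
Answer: 32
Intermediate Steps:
L(F) = 2*F
s(W) = -W^(3/2)/2 (s(W) = -W*√W/2 = -W^(3/2)/2)
H(J) = 0 (H(J) = 0*(2*(-3)) = 0*(-6) = 0)
H(c(2)) - s(D(x)) = 0 - (-1)*(4²)^(3/2)/2 = 0 - (-1)*16^(3/2)/2 = 0 - (-1)*64/2 = 0 - 1*(-32) = 0 + 32 = 32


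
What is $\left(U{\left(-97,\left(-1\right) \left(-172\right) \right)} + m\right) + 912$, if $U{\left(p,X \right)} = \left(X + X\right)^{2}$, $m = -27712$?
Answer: $91536$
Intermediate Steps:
$U{\left(p,X \right)} = 4 X^{2}$ ($U{\left(p,X \right)} = \left(2 X\right)^{2} = 4 X^{2}$)
$\left(U{\left(-97,\left(-1\right) \left(-172\right) \right)} + m\right) + 912 = \left(4 \left(\left(-1\right) \left(-172\right)\right)^{2} - 27712\right) + 912 = \left(4 \cdot 172^{2} - 27712\right) + 912 = \left(4 \cdot 29584 - 27712\right) + 912 = \left(118336 - 27712\right) + 912 = 90624 + 912 = 91536$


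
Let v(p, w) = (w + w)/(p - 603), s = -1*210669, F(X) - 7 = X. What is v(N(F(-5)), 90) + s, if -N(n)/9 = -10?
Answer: -12008153/57 ≈ -2.1067e+5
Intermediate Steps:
F(X) = 7 + X
s = -210669
N(n) = 90 (N(n) = -9*(-10) = 90)
v(p, w) = 2*w/(-603 + p) (v(p, w) = (2*w)/(-603 + p) = 2*w/(-603 + p))
v(N(F(-5)), 90) + s = 2*90/(-603 + 90) - 210669 = 2*90/(-513) - 210669 = 2*90*(-1/513) - 210669 = -20/57 - 210669 = -12008153/57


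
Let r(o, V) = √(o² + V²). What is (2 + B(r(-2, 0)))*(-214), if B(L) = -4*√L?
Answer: -428 + 856*√2 ≈ 782.57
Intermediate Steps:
r(o, V) = √(V² + o²)
(2 + B(r(-2, 0)))*(-214) = (2 - 4*(0² + (-2)²)^(¼))*(-214) = (2 - 4*(0 + 4)^(¼))*(-214) = (2 - 4*√2)*(-214) = -428 + 856*√2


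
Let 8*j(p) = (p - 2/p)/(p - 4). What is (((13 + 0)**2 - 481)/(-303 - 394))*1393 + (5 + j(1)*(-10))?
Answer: 5253727/8364 ≈ 628.14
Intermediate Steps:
j(p) = (p - 2/p)/(8*(-4 + p)) (j(p) = ((p - 2/p)/(p - 4))/8 = ((p - 2/p)/(-4 + p))/8 = (p - 2/p)/(8*(-4 + p)))
(((13 + 0)**2 - 481)/(-303 - 394))*1393 + (5 + j(1)*(-10)) = (((13 + 0)**2 - 481)/(-303 - 394))*1393 + (5 + ((1/8)*(-2 + 1**2)/(1*(-4 + 1)))*(-10)) = ((13**2 - 481)/(-697))*1393 + (5 + ((1/8)*1*(-2 + 1)/(-3))*(-10)) = ((169 - 481)*(-1/697))*1393 + (5 + ((1/8)*1*(-1/3)*(-1))*(-10)) = -312*(-1/697)*1393 + (5 + (1/24)*(-10)) = (312/697)*1393 + (5 - 5/12) = 434616/697 + 55/12 = 5253727/8364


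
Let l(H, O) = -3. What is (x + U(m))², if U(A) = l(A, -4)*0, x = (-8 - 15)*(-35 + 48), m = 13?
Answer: 89401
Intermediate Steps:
x = -299 (x = -23*13 = -299)
U(A) = 0 (U(A) = -3*0 = 0)
(x + U(m))² = (-299 + 0)² = (-299)² = 89401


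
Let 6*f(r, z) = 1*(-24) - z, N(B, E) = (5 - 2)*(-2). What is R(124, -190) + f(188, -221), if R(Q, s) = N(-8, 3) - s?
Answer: 1301/6 ≈ 216.83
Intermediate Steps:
N(B, E) = -6 (N(B, E) = 3*(-2) = -6)
R(Q, s) = -6 - s
f(r, z) = -4 - z/6 (f(r, z) = (1*(-24) - z)/6 = (-24 - z)/6 = -4 - z/6)
R(124, -190) + f(188, -221) = (-6 - 1*(-190)) + (-4 - ⅙*(-221)) = (-6 + 190) + (-4 + 221/6) = 184 + 197/6 = 1301/6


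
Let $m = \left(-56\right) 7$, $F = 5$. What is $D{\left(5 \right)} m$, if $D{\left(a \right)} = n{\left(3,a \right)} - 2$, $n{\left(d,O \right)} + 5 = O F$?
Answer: $-7056$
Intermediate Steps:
$n{\left(d,O \right)} = -5 + 5 O$ ($n{\left(d,O \right)} = -5 + O 5 = -5 + 5 O$)
$D{\left(a \right)} = -7 + 5 a$ ($D{\left(a \right)} = \left(-5 + 5 a\right) - 2 = -7 + 5 a$)
$m = -392$
$D{\left(5 \right)} m = \left(-7 + 5 \cdot 5\right) \left(-392\right) = \left(-7 + 25\right) \left(-392\right) = 18 \left(-392\right) = -7056$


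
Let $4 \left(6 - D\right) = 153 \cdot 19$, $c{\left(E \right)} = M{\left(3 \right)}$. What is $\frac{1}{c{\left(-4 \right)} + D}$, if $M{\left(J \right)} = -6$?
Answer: $- \frac{4}{2907} \approx -0.001376$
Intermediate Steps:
$c{\left(E \right)} = -6$
$D = - \frac{2883}{4}$ ($D = 6 - \frac{153 \cdot 19}{4} = 6 - \frac{2907}{4} = - \frac{2883}{4} \approx -720.75$)
$\frac{1}{c{\left(-4 \right)} + D} = \frac{1}{-6 - \frac{2883}{4}} = \frac{1}{- \frac{2907}{4}} = - \frac{4}{2907}$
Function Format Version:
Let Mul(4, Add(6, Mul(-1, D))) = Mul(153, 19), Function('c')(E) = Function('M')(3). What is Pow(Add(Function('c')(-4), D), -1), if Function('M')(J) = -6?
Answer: Rational(-4, 2907) ≈ -0.0013760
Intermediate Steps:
Function('c')(E) = -6
D = Rational(-2883, 4) (D = Add(6, Mul(Rational(-1, 4), Mul(153, 19))) = Add(6, Mul(Rational(-1, 4), 2907)) = Add(6, Rational(-2907, 4)) = Rational(-2883, 4) ≈ -720.75)
Pow(Add(Function('c')(-4), D), -1) = Pow(Add(-6, Rational(-2883, 4)), -1) = Pow(Rational(-2907, 4), -1) = Rational(-4, 2907)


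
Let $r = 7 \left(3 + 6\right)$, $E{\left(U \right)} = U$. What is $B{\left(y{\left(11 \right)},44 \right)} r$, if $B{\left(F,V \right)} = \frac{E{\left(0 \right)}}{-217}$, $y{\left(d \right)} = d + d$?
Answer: $0$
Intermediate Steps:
$y{\left(d \right)} = 2 d$
$r = 63$ ($r = 7 \cdot 9 = 63$)
$B{\left(F,V \right)} = 0$ ($B{\left(F,V \right)} = \frac{0}{-217} = 0 \left(- \frac{1}{217}\right) = 0$)
$B{\left(y{\left(11 \right)},44 \right)} r = 0 \cdot 63 = 0$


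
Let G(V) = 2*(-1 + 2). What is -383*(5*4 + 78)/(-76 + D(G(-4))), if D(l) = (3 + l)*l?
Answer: 18767/33 ≈ 568.70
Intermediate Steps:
G(V) = 2 (G(V) = 2*1 = 2)
D(l) = l*(3 + l)
-383*(5*4 + 78)/(-76 + D(G(-4))) = -383*(5*4 + 78)/(-76 + 2*(3 + 2)) = -383*(20 + 78)/(-76 + 2*5) = -37534/(-76 + 10) = -37534/(-66) = -37534*(-1)/66 = -383*(-49/33) = 18767/33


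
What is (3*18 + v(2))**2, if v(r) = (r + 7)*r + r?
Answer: 5476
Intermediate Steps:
v(r) = r + r*(7 + r) (v(r) = (7 + r)*r + r = r*(7 + r) + r = r + r*(7 + r))
(3*18 + v(2))**2 = (3*18 + 2*(8 + 2))**2 = (54 + 2*10)**2 = (54 + 20)**2 = 74**2 = 5476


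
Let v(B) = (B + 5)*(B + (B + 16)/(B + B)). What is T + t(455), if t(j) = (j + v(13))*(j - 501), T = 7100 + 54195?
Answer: 372807/13 ≈ 28677.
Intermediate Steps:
v(B) = (5 + B)*(B + (16 + B)/(2*B)) (v(B) = (5 + B)*(B + (16 + B)/((2*B))) = (5 + B)*(B + (16 + B)*(1/(2*B))) = (5 + B)*(B + (16 + B)/(2*B)))
T = 61295
t(j) = (-501 + j)*(3303/13 + j) (t(j) = (j + (21/2 + 13² + 40/13 + (11/2)*13))*(j - 501) = (j + (21/2 + 169 + 40*(1/13) + 143/2))*(-501 + j) = (j + (21/2 + 169 + 40/13 + 143/2))*(-501 + j) = (j + 3303/13)*(-501 + j) = (3303/13 + j)*(-501 + j) = (-501 + j)*(3303/13 + j))
T + t(455) = 61295 + (-1654803/13 + 455² - 3210/13*455) = 61295 + (-1654803/13 + 207025 - 112350) = 61295 - 424028/13 = 372807/13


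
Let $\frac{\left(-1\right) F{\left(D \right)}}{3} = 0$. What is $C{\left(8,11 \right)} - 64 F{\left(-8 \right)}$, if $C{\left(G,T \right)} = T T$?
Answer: $121$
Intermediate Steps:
$F{\left(D \right)} = 0$ ($F{\left(D \right)} = \left(-3\right) 0 = 0$)
$C{\left(G,T \right)} = T^{2}$
$C{\left(8,11 \right)} - 64 F{\left(-8 \right)} = 11^{2} - 0 = 121 + 0 = 121$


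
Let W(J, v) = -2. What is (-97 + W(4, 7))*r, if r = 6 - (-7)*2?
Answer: -1980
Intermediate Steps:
r = 20 (r = 6 - 1*(-14) = 6 + 14 = 20)
(-97 + W(4, 7))*r = (-97 - 2)*20 = -99*20 = -1980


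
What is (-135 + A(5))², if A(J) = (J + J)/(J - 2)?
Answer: 156025/9 ≈ 17336.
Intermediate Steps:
A(J) = 2*J/(-2 + J) (A(J) = (2*J)/(-2 + J) = 2*J/(-2 + J))
(-135 + A(5))² = (-135 + 2*5/(-2 + 5))² = (-135 + 2*5/3)² = (-135 + 2*5*(⅓))² = (-135 + 10/3)² = (-395/3)² = 156025/9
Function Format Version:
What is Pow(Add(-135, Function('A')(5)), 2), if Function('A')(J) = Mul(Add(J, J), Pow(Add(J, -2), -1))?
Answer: Rational(156025, 9) ≈ 17336.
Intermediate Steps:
Function('A')(J) = Mul(2, J, Pow(Add(-2, J), -1)) (Function('A')(J) = Mul(Mul(2, J), Pow(Add(-2, J), -1)) = Mul(2, J, Pow(Add(-2, J), -1)))
Pow(Add(-135, Function('A')(5)), 2) = Pow(Add(-135, Mul(2, 5, Pow(Add(-2, 5), -1))), 2) = Pow(Add(-135, Mul(2, 5, Pow(3, -1))), 2) = Pow(Add(-135, Mul(2, 5, Rational(1, 3))), 2) = Pow(Add(-135, Rational(10, 3)), 2) = Pow(Rational(-395, 3), 2) = Rational(156025, 9)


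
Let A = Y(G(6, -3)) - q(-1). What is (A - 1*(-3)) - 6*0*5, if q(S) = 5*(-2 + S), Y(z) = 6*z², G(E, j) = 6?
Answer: 234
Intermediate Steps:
q(S) = -10 + 5*S
A = 231 (A = 6*6² - (-10 + 5*(-1)) = 6*36 - (-10 - 5) = 216 - 1*(-15) = 216 + 15 = 231)
(A - 1*(-3)) - 6*0*5 = (231 - 1*(-3)) - 6*0*5 = (231 + 3) + 0*5 = 234 + 0 = 234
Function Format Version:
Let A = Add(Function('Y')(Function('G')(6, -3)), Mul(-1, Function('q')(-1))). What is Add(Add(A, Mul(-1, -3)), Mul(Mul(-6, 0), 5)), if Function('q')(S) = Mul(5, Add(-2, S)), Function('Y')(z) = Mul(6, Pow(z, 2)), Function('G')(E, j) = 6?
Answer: 234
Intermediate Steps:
Function('q')(S) = Add(-10, Mul(5, S))
A = 231 (A = Add(Mul(6, Pow(6, 2)), Mul(-1, Add(-10, Mul(5, -1)))) = Add(Mul(6, 36), Mul(-1, Add(-10, -5))) = Add(216, Mul(-1, -15)) = Add(216, 15) = 231)
Add(Add(A, Mul(-1, -3)), Mul(Mul(-6, 0), 5)) = Add(Add(231, Mul(-1, -3)), Mul(Mul(-6, 0), 5)) = Add(Add(231, 3), Mul(0, 5)) = Add(234, 0) = 234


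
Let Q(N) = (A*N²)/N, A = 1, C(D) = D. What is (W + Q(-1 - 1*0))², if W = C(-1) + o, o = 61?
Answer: 3481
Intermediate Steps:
Q(N) = N (Q(N) = (1*N²)/N = N²/N = N)
W = 60 (W = -1 + 61 = 60)
(W + Q(-1 - 1*0))² = (60 + (-1 - 1*0))² = (60 + (-1 + 0))² = (60 - 1)² = 59² = 3481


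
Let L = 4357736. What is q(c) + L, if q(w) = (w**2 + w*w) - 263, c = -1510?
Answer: 8917673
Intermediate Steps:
q(w) = -263 + 2*w**2 (q(w) = (w**2 + w**2) - 263 = 2*w**2 - 263 = -263 + 2*w**2)
q(c) + L = (-263 + 2*(-1510)**2) + 4357736 = (-263 + 2*2280100) + 4357736 = (-263 + 4560200) + 4357736 = 4559937 + 4357736 = 8917673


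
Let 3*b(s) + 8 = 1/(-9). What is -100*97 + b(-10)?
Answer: -261973/27 ≈ -9702.7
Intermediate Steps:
b(s) = -73/27 (b(s) = -8/3 + (1/3)/(-9) = -8/3 + (1/3)*(-1/9) = -8/3 - 1/27 = -73/27)
-100*97 + b(-10) = -100*97 - 73/27 = -9700 - 73/27 = -261973/27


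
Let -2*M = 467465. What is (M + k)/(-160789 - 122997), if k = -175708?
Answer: 17423/12076 ≈ 1.4428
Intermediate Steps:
M = -467465/2 (M = -1/2*467465 = -467465/2 ≈ -2.3373e+5)
(M + k)/(-160789 - 122997) = (-467465/2 - 175708)/(-160789 - 122997) = -818881/2/(-283786) = -818881/2*(-1/283786) = 17423/12076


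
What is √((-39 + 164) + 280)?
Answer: 9*√5 ≈ 20.125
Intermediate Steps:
√((-39 + 164) + 280) = √(125 + 280) = √405 = 9*√5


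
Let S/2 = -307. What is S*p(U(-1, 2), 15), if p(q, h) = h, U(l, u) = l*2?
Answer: -9210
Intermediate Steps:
U(l, u) = 2*l
S = -614 (S = 2*(-307) = -614)
S*p(U(-1, 2), 15) = -614*15 = -9210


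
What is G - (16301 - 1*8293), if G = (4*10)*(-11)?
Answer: -8448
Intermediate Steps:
G = -440 (G = 40*(-11) = -440)
G - (16301 - 1*8293) = -440 - (16301 - 1*8293) = -440 - (16301 - 8293) = -440 - 1*8008 = -440 - 8008 = -8448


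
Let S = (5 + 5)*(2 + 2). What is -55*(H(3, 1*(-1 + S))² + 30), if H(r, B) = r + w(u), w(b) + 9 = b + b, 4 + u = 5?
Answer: -2530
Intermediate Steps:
u = 1 (u = -4 + 5 = 1)
w(b) = -9 + 2*b (w(b) = -9 + (b + b) = -9 + 2*b)
S = 40 (S = 10*4 = 40)
H(r, B) = -7 + r (H(r, B) = r + (-9 + 2*1) = r + (-9 + 2) = r - 7 = -7 + r)
-55*(H(3, 1*(-1 + S))² + 30) = -55*((-7 + 3)² + 30) = -55*((-4)² + 30) = -55*(16 + 30) = -55*46 = -2530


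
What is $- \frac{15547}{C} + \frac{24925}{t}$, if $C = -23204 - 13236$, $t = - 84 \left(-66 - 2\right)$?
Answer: $\frac{124633933}{26018160} \approx 4.7903$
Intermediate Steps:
$t = 5712$ ($t = \left(-84\right) \left(-68\right) = 5712$)
$C = -36440$
$- \frac{15547}{C} + \frac{24925}{t} = - \frac{15547}{-36440} + \frac{24925}{5712} = \left(-15547\right) \left(- \frac{1}{36440}\right) + 24925 \cdot \frac{1}{5712} = \frac{15547}{36440} + \frac{24925}{5712} = \frac{124633933}{26018160}$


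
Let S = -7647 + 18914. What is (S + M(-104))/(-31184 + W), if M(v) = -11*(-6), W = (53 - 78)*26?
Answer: -11333/31834 ≈ -0.35600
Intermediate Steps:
W = -650 (W = -25*26 = -650)
S = 11267
M(v) = 66
(S + M(-104))/(-31184 + W) = (11267 + 66)/(-31184 - 650) = 11333/(-31834) = 11333*(-1/31834) = -11333/31834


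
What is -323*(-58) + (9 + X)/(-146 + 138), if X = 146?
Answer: 149717/8 ≈ 18715.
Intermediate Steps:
-323*(-58) + (9 + X)/(-146 + 138) = -323*(-58) + (9 + 146)/(-146 + 138) = 18734 + 155/(-8) = 18734 + 155*(-⅛) = 18734 - 155/8 = 149717/8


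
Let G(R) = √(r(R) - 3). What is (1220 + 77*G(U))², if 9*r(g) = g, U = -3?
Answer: 4405910/3 + 187880*I*√30/3 ≈ 1.4686e+6 + 3.4302e+5*I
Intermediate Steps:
r(g) = g/9
G(R) = √(-3 + R/9) (G(R) = √(R/9 - 3) = √(-3 + R/9))
(1220 + 77*G(U))² = (1220 + 77*(√(-27 - 3)/3))² = (1220 + 77*(√(-30)/3))² = (1220 + 77*((I*√30)/3))² = (1220 + 77*(I*√30/3))² = (1220 + 77*I*√30/3)²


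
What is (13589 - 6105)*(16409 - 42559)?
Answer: -195706600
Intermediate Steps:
(13589 - 6105)*(16409 - 42559) = 7484*(-26150) = -195706600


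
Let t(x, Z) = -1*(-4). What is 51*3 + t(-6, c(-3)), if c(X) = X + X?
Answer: 157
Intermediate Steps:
c(X) = 2*X
t(x, Z) = 4
51*3 + t(-6, c(-3)) = 51*3 + 4 = 153 + 4 = 157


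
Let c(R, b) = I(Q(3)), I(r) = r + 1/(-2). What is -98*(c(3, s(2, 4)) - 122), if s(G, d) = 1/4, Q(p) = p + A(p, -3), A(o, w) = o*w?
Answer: 12593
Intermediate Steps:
Q(p) = -2*p (Q(p) = p + p*(-3) = p - 3*p = -2*p)
s(G, d) = ¼
I(r) = -½ + r (I(r) = r - ½ = -½ + r)
c(R, b) = -13/2 (c(R, b) = -½ - 2*3 = -½ - 6 = -13/2)
-98*(c(3, s(2, 4)) - 122) = -98*(-13/2 - 122) = -98*(-257/2) = 12593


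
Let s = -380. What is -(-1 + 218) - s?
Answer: 163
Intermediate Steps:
-(-1 + 218) - s = -(-1 + 218) - 1*(-380) = -1*217 + 380 = -217 + 380 = 163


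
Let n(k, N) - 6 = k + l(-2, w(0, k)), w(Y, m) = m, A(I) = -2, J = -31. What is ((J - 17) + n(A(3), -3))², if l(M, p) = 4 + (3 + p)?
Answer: 1521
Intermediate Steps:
l(M, p) = 7 + p
n(k, N) = 13 + 2*k (n(k, N) = 6 + (k + (7 + k)) = 6 + (7 + 2*k) = 13 + 2*k)
((J - 17) + n(A(3), -3))² = ((-31 - 17) + (13 + 2*(-2)))² = (-48 + (13 - 4))² = (-48 + 9)² = (-39)² = 1521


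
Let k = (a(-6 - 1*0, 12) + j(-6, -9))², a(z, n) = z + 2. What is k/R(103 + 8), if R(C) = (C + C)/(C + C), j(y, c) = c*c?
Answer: 5929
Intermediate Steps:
j(y, c) = c²
R(C) = 1 (R(C) = (2*C)/((2*C)) = (2*C)*(1/(2*C)) = 1)
a(z, n) = 2 + z
k = 5929 (k = ((2 + (-6 - 1*0)) + (-9)²)² = ((2 + (-6 + 0)) + 81)² = ((2 - 6) + 81)² = (-4 + 81)² = 77² = 5929)
k/R(103 + 8) = 5929/1 = 5929*1 = 5929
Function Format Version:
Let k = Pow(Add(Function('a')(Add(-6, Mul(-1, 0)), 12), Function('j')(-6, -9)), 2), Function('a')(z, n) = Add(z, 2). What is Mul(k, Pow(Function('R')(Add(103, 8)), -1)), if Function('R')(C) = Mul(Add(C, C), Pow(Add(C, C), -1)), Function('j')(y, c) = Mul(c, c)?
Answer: 5929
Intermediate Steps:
Function('j')(y, c) = Pow(c, 2)
Function('R')(C) = 1 (Function('R')(C) = Mul(Mul(2, C), Pow(Mul(2, C), -1)) = Mul(Mul(2, C), Mul(Rational(1, 2), Pow(C, -1))) = 1)
Function('a')(z, n) = Add(2, z)
k = 5929 (k = Pow(Add(Add(2, Add(-6, Mul(-1, 0))), Pow(-9, 2)), 2) = Pow(Add(Add(2, Add(-6, 0)), 81), 2) = Pow(Add(Add(2, -6), 81), 2) = Pow(Add(-4, 81), 2) = Pow(77, 2) = 5929)
Mul(k, Pow(Function('R')(Add(103, 8)), -1)) = Mul(5929, Pow(1, -1)) = Mul(5929, 1) = 5929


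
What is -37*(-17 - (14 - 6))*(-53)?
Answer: -49025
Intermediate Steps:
-37*(-17 - (14 - 6))*(-53) = -37*(-17 - 1*8)*(-53) = -37*(-17 - 8)*(-53) = -37*(-25)*(-53) = 925*(-53) = -49025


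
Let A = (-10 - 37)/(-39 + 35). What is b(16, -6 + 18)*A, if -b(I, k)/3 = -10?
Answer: 705/2 ≈ 352.50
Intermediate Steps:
b(I, k) = 30 (b(I, k) = -3*(-10) = 30)
A = 47/4 (A = -47/(-4) = -47*(-1/4) = 47/4 ≈ 11.750)
b(16, -6 + 18)*A = 30*(47/4) = 705/2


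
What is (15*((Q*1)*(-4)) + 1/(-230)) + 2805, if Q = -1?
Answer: 658949/230 ≈ 2865.0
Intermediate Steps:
(15*((Q*1)*(-4)) + 1/(-230)) + 2805 = (15*(-1*1*(-4)) + 1/(-230)) + 2805 = (15*(-1*(-4)) - 1/230) + 2805 = (15*4 - 1/230) + 2805 = (60 - 1/230) + 2805 = 13799/230 + 2805 = 658949/230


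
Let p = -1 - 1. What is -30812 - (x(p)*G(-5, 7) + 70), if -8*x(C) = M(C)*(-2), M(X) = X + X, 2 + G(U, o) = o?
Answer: -30877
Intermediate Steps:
p = -2
G(U, o) = -2 + o
M(X) = 2*X
x(C) = C/2 (x(C) = -2*C*(-2)/8 = -(-1)*C/2 = C/2)
-30812 - (x(p)*G(-5, 7) + 70) = -30812 - (((1/2)*(-2))*(-2 + 7) + 70) = -30812 - (-1*5 + 70) = -30812 - (-5 + 70) = -30812 - 1*65 = -30812 - 65 = -30877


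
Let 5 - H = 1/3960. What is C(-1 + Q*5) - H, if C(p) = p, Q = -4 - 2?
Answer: -142559/3960 ≈ -36.000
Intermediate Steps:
Q = -6
H = 19799/3960 (H = 5 - 1/3960 = 19799/3960 ≈ 4.9997)
C(-1 + Q*5) - H = (-1 - 6*5) - 1*19799/3960 = (-1 - 30) - 19799/3960 = -31 - 19799/3960 = -142559/3960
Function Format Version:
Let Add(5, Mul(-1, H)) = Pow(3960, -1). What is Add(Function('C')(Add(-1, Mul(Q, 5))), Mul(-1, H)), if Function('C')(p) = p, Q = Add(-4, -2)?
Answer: Rational(-142559, 3960) ≈ -36.000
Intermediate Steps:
Q = -6
H = Rational(19799, 3960) (H = Add(5, Mul(-1, Pow(3960, -1))) = Add(5, Mul(-1, Rational(1, 3960))) = Add(5, Rational(-1, 3960)) = Rational(19799, 3960) ≈ 4.9997)
Add(Function('C')(Add(-1, Mul(Q, 5))), Mul(-1, H)) = Add(Add(-1, Mul(-6, 5)), Mul(-1, Rational(19799, 3960))) = Add(Add(-1, -30), Rational(-19799, 3960)) = Add(-31, Rational(-19799, 3960)) = Rational(-142559, 3960)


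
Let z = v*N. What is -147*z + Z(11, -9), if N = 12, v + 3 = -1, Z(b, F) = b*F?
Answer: 6957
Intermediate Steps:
Z(b, F) = F*b
v = -4 (v = -3 - 1 = -4)
z = -48 (z = -4*12 = -48)
-147*z + Z(11, -9) = -147*(-48) - 9*11 = 7056 - 99 = 6957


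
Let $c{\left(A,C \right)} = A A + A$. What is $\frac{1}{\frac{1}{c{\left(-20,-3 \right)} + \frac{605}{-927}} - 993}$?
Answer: $- \frac{351655}{349192488} \approx -0.0010071$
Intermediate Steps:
$c{\left(A,C \right)} = A + A^{2}$ ($c{\left(A,C \right)} = A^{2} + A = A + A^{2}$)
$\frac{1}{\frac{1}{c{\left(-20,-3 \right)} + \frac{605}{-927}} - 993} = \frac{1}{\frac{1}{- 20 \left(1 - 20\right) + \frac{605}{-927}} - 993} = \frac{1}{\frac{1}{\left(-20\right) \left(-19\right) + 605 \left(- \frac{1}{927}\right)} - 993} = \frac{1}{\frac{1}{380 - \frac{605}{927}} - 993} = \frac{1}{\frac{1}{\frac{351655}{927}} - 993} = \frac{1}{\frac{927}{351655} - 993} = \frac{1}{- \frac{349192488}{351655}} = - \frac{351655}{349192488}$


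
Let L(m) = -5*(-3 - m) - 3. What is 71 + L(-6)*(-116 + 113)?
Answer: 125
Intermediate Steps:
L(m) = 12 + 5*m (L(m) = (15 + 5*m) - 3 = 12 + 5*m)
71 + L(-6)*(-116 + 113) = 71 + (12 + 5*(-6))*(-116 + 113) = 71 + (12 - 30)*(-3) = 71 - 18*(-3) = 71 + 54 = 125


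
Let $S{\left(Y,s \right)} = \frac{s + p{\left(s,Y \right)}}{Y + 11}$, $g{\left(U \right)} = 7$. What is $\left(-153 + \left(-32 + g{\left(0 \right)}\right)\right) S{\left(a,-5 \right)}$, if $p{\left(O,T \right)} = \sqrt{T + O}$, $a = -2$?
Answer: $\frac{890}{9} - \frac{178 i \sqrt{7}}{9} \approx 98.889 - 52.327 i$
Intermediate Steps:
$p{\left(O,T \right)} = \sqrt{O + T}$
$S{\left(Y,s \right)} = \frac{s + \sqrt{Y + s}}{11 + Y}$ ($S{\left(Y,s \right)} = \frac{s + \sqrt{s + Y}}{Y + 11} = \frac{s + \sqrt{Y + s}}{11 + Y}$)
$\left(-153 + \left(-32 + g{\left(0 \right)}\right)\right) S{\left(a,-5 \right)} = \left(-153 + \left(-32 + 7\right)\right) \frac{-5 + \sqrt{-2 - 5}}{11 - 2} = \left(-153 - 25\right) \frac{-5 + \sqrt{-7}}{9} = - 178 \frac{-5 + i \sqrt{7}}{9} = - 178 \left(- \frac{5}{9} + \frac{i \sqrt{7}}{9}\right) = \frac{890}{9} - \frac{178 i \sqrt{7}}{9}$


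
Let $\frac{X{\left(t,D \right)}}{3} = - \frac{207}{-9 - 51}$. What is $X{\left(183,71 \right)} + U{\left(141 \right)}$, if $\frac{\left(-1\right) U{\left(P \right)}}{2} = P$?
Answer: $- \frac{5433}{20} \approx -271.65$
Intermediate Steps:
$U{\left(P \right)} = - 2 P$
$X{\left(t,D \right)} = \frac{207}{20}$ ($X{\left(t,D \right)} = 3 \left(- \frac{207}{-9 - 51}\right) = 3 \left(- \frac{207}{-60}\right) = 3 \left(\left(-207\right) \left(- \frac{1}{60}\right)\right) = 3 \cdot \frac{69}{20} = \frac{207}{20}$)
$X{\left(183,71 \right)} + U{\left(141 \right)} = \frac{207}{20} - 282 = - \frac{5433}{20}$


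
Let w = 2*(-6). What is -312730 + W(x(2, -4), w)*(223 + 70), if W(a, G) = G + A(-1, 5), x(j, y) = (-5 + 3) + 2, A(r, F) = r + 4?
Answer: -315367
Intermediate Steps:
w = -12
A(r, F) = 4 + r
x(j, y) = 0 (x(j, y) = -2 + 2 = 0)
W(a, G) = 3 + G (W(a, G) = G + (4 - 1) = G + 3 = 3 + G)
-312730 + W(x(2, -4), w)*(223 + 70) = -312730 + (3 - 12)*(223 + 70) = -312730 - 9*293 = -312730 - 2637 = -315367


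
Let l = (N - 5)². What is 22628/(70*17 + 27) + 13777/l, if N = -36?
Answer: 54804277/2045777 ≈ 26.789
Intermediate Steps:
l = 1681 (l = (-36 - 5)² = (-41)² = 1681)
22628/(70*17 + 27) + 13777/l = 22628/(70*17 + 27) + 13777/1681 = 22628/(1190 + 27) + 13777*(1/1681) = 22628/1217 + 13777/1681 = 54804277/2045777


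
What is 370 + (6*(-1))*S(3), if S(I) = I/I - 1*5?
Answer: 394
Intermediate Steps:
S(I) = -4 (S(I) = 1 - 5 = -4)
370 + (6*(-1))*S(3) = 370 + (6*(-1))*(-4) = 370 - 6*(-4) = 370 + 24 = 394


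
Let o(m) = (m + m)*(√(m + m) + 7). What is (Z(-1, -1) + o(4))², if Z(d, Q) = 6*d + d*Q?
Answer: 3113 + 1632*√2 ≈ 5421.0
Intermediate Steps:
o(m) = 2*m*(7 + √2*√m) (o(m) = (2*m)*(√(2*m) + 7) = (2*m)*(√2*√m + 7) = (2*m)*(7 + √2*√m) = 2*m*(7 + √2*√m))
Z(d, Q) = 6*d + Q*d
(Z(-1, -1) + o(4))² = (-(6 - 1) + (14*4 + 2*√2*4^(3/2)))² = (-1*5 + (56 + 2*√2*8))² = (-5 + (56 + 16*√2))² = (51 + 16*√2)²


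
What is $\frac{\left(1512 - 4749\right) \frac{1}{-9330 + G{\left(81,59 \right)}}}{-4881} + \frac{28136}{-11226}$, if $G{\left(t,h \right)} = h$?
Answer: $- \frac{212206600783}{84666026121} \approx -2.5064$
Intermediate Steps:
$\frac{\left(1512 - 4749\right) \frac{1}{-9330 + G{\left(81,59 \right)}}}{-4881} + \frac{28136}{-11226} = \frac{\left(1512 - 4749\right) \frac{1}{-9330 + 59}}{-4881} + \frac{28136}{-11226} = - \frac{3237}{-9271} \left(- \frac{1}{4881}\right) + 28136 \left(- \frac{1}{11226}\right) = \left(-3237\right) \left(- \frac{1}{9271}\right) \left(- \frac{1}{4881}\right) - \frac{14068}{5613} = \frac{3237}{9271} \left(- \frac{1}{4881}\right) - \frac{14068}{5613} = - \frac{1079}{15083917} - \frac{14068}{5613} = - \frac{212206600783}{84666026121}$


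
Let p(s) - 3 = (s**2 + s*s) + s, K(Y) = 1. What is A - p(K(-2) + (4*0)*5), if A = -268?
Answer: -274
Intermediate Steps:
p(s) = 3 + s + 2*s**2 (p(s) = 3 + ((s**2 + s*s) + s) = 3 + ((s**2 + s**2) + s) = 3 + (2*s**2 + s) = 3 + (s + 2*s**2) = 3 + s + 2*s**2)
A - p(K(-2) + (4*0)*5) = -268 - (3 + (1 + (4*0)*5) + 2*(1 + (4*0)*5)**2) = -268 - (3 + (1 + 0*5) + 2*(1 + 0*5)**2) = -268 - (3 + (1 + 0) + 2*(1 + 0)**2) = -268 - (3 + 1 + 2*1**2) = -268 - (3 + 1 + 2*1) = -268 - (3 + 1 + 2) = -268 - 1*6 = -268 - 6 = -274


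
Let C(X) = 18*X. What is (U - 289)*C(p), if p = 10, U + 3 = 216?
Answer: -13680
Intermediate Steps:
U = 213 (U = -3 + 216 = 213)
(U - 289)*C(p) = (213 - 289)*(18*10) = -76*180 = -13680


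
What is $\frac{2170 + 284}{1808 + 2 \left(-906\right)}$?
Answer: $- \frac{1227}{2} \approx -613.5$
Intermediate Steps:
$\frac{2170 + 284}{1808 + 2 \left(-906\right)} = \frac{2454}{1808 - 1812} = \frac{2454}{-4} = 2454 \left(- \frac{1}{4}\right) = - \frac{1227}{2}$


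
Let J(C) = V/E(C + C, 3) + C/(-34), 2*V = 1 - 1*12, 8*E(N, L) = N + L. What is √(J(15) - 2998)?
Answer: I*√31209654/102 ≈ 54.77*I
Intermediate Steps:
E(N, L) = L/8 + N/8 (E(N, L) = (N + L)/8 = (L + N)/8 = L/8 + N/8)
V = -11/2 (V = (1 - 1*12)/2 = (1 - 12)/2 = (½)*(-11) = -11/2 ≈ -5.5000)
J(C) = -11/(2*(3/8 + C/4)) - C/34 (J(C) = -11/(2*((⅛)*3 + (C + C)/8)) + C/(-34) = -11/(2*(3/8 + (2*C)/8)) + C*(-1/34) = -11/(2*(3/8 + C/4)) - C/34)
√(J(15) - 2998) = √((-1496 - 1*15*(3 + 2*15))/(34*(3 + 2*15)) - 2998) = √((-1496 - 1*15*(3 + 30))/(34*(3 + 30)) - 2998) = √((1/34)*(-1496 - 1*15*33)/33 - 2998) = √((1/34)*(1/33)*(-1496 - 495) - 2998) = √((1/34)*(1/33)*(-1991) - 2998) = √(-181/102 - 2998) = √(-305977/102) = I*√31209654/102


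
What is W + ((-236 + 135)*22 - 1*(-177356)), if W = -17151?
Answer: 157983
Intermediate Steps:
W + ((-236 + 135)*22 - 1*(-177356)) = -17151 + ((-236 + 135)*22 - 1*(-177356)) = -17151 + (-101*22 + 177356) = -17151 + (-2222 + 177356) = -17151 + 175134 = 157983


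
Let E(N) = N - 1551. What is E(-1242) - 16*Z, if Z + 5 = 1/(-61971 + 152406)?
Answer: -245350171/90435 ≈ -2713.0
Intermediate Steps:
E(N) = -1551 + N
Z = -452174/90435 (Z = -5 + 1/(-61971 + 152406) = -5 + 1/90435 = -452174/90435 ≈ -5.0000)
E(-1242) - 16*Z = (-1551 - 1242) - 16*(-452174/90435) = -2793 + 7234784/90435 = -245350171/90435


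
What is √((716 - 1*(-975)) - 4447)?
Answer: 2*I*√689 ≈ 52.498*I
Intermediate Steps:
√((716 - 1*(-975)) - 4447) = √((716 + 975) - 4447) = √(1691 - 4447) = √(-2756) = 2*I*√689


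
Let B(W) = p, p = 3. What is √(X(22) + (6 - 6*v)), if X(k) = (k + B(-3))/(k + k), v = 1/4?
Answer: √2453/22 ≈ 2.2513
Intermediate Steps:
B(W) = 3
v = ¼ ≈ 0.25000
X(k) = (3 + k)/(2*k) (X(k) = (k + 3)/(k + k) = (3 + k)/((2*k)) = (3 + k)*(1/(2*k)) = (3 + k)/(2*k))
√(X(22) + (6 - 6*v)) = √((½)*(3 + 22)/22 + (6 - 6*¼)) = √((½)*(1/22)*25 + (6 - 3/2)) = √(25/44 + 9/2) = √(223/44) = √2453/22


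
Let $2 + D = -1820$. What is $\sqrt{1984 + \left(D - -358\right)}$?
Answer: $2 \sqrt{130} \approx 22.803$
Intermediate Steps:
$D = -1822$ ($D = -2 - 1820 = -1822$)
$\sqrt{1984 + \left(D - -358\right)} = \sqrt{1984 - 1464} = \sqrt{520} = 2 \sqrt{130}$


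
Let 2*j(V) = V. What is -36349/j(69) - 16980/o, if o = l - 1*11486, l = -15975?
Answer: -1995188158/1894809 ≈ -1053.0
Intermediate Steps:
j(V) = V/2
o = -27461 (o = -15975 - 1*11486 = -15975 - 11486 = -27461)
-36349/j(69) - 16980/o = -36349/((1/2)*69) - 16980/(-27461) = -36349/69/2 - 16980*(-1/27461) = -36349*2/69 + 16980/27461 = -72698/69 + 16980/27461 = -1995188158/1894809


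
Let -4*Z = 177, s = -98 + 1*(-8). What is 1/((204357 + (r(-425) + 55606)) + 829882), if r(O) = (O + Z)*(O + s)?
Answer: 4/5356067 ≈ 7.4682e-7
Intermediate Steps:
s = -106 (s = -98 - 8 = -106)
Z = -177/4 (Z = -¼*177 = -177/4 ≈ -44.250)
r(O) = (-106 + O)*(-177/4 + O) (r(O) = (O - 177/4)*(O - 106) = (-177/4 + O)*(-106 + O) = (-106 + O)*(-177/4 + O))
1/((204357 + (r(-425) + 55606)) + 829882) = 1/((204357 + ((9381/2 + (-425)² - 601/4*(-425)) + 55606)) + 829882) = 1/((204357 + ((9381/2 + 180625 + 255425/4) + 55606)) + 829882) = 1/((204357 + (996687/4 + 55606)) + 829882) = 1/((204357 + 1219111/4) + 829882) = 1/(2036539/4 + 829882) = 1/(5356067/4) = 4/5356067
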